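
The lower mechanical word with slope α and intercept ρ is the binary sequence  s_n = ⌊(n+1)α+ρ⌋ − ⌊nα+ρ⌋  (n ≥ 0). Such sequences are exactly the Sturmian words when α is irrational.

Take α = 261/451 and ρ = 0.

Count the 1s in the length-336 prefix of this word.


194

#1s = Σ_{n=0}^{335} s_n = Σ_{n=0}^{335} (⌊(n+1)α+ρ⌋ − ⌊nα+ρ⌋)
the sum telescopes: every ⌊nα+ρ⌋ with 0 < n < 336 appears once with + and once with −, leaving ⌊336α+ρ⌋ − ⌊0·α+ρ⌋
336α + ρ = (336·261) / 451 = 87696/451
ρ = 0/451
⌊87696/451⌋ = 194,  ⌊0/451⌋ = 0
#1s = 194 − 0 = 194


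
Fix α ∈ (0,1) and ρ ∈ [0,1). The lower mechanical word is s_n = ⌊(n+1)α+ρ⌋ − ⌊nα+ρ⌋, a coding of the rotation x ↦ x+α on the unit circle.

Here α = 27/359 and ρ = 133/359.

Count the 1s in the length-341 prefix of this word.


#1s = Σ_{n=0}^{340} s_n = Σ_{n=0}^{340} (⌊(n+1)α+ρ⌋ − ⌊nα+ρ⌋)
the sum telescopes: every ⌊nα+ρ⌋ with 0 < n < 341 appears once with + and once with −, leaving ⌊341α+ρ⌋ − ⌊0·α+ρ⌋
341α + ρ = (341·27 + 133) / 359 = 9340/359
ρ = 133/359
⌊9340/359⌋ = 26,  ⌊133/359⌋ = 0
#1s = 26 − 0 = 26

26


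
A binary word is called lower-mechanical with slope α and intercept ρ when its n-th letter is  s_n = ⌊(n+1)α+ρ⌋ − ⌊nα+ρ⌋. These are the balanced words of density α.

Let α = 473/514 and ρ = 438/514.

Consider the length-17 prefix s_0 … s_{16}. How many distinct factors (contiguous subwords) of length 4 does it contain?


t_n = ⌊(n·473+438)/514⌋ for n = 0 … 17:
  n=0…9: ⌊438/514⌋=0 ⌊911/514⌋=1 ⌊1384/514⌋=2 ⌊1857/514⌋=3 ⌊2330/514⌋=4 ⌊2803/514⌋=5 ⌊3276/514⌋=6 ⌊3749/514⌋=7 ⌊4222/514⌋=8 ⌊4695/514⌋=9
  n=10…17: ⌊5168/514⌋=10 ⌊5641/514⌋=10 ⌊6114/514⌋=11 ⌊6587/514⌋=12 ⌊7060/514⌋=13 ⌊7533/514⌋=14 ⌊8006/514⌋=15 ⌊8479/514⌋=16
s_n = t_(n+1) − t_n for n = 0 … 16 gives
prefix = 11111111110111111
slide a length-4 window over [0..3] … [13..16] (14 windows); first occurrence of each distinct factor:
  [  0..  3] 1111
  [  7.. 10] 1110
  [  8.. 11] 1101
  [  9.. 12] 1011
  [ 10.. 13] 0111
  (the other 9 windows repeat one of these)
distinct factors: {0111, 1011, 1101, 1110, 1111}
count = 5  (Sturmian bound for length 4 is 5)

5


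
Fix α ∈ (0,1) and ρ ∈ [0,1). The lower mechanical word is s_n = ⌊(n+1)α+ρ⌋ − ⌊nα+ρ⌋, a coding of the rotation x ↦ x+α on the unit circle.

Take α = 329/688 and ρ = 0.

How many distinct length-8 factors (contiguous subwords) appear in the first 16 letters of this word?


t_n = ⌊(n·329)/688⌋ for n = 0 … 16:
  n=0…9: ⌊0/688⌋=0 ⌊329/688⌋=0 ⌊658/688⌋=0 ⌊987/688⌋=1 ⌊1316/688⌋=1 ⌊1645/688⌋=2 ⌊1974/688⌋=2 ⌊2303/688⌋=3 ⌊2632/688⌋=3 ⌊2961/688⌋=4
  n=10…16: ⌊3290/688⌋=4 ⌊3619/688⌋=5 ⌊3948/688⌋=5 ⌊4277/688⌋=6 ⌊4606/688⌋=6 ⌊4935/688⌋=7 ⌊5264/688⌋=7
s_n = t_(n+1) − t_n for n = 0 … 15 gives
prefix = 0010101010101010
slide a length-8 window over [0..7] … [8..15] (9 windows); first occurrence of each distinct factor:
  [  0..  7] 00101010
  [  1..  8] 01010101
  [  2..  9] 10101010
  (the other 6 windows repeat one of these)
distinct factors: {00101010, 01010101, 10101010}
count = 3  (Sturmian bound for length 8 is 9)

3


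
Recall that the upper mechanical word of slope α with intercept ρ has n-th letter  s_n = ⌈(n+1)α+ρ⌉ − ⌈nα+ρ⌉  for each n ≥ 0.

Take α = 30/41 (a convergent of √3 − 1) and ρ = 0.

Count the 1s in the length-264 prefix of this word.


194

#1s = Σ_{n=0}^{263} s_n = Σ_{n=0}^{263} (⌈(n+1)α+ρ⌉ − ⌈nα+ρ⌉)
the sum telescopes: every ⌈nα+ρ⌉ with 0 < n < 264 appears once with + and once with −, leaving ⌈264α+ρ⌉ − ⌈0·α+ρ⌉
264α + ρ = (264·30) / 41 = 7920/41
ρ = 0/41
⌈7920/41⌉ = 194,  ⌈0/41⌉ = 0
#1s = 194 − 0 = 194


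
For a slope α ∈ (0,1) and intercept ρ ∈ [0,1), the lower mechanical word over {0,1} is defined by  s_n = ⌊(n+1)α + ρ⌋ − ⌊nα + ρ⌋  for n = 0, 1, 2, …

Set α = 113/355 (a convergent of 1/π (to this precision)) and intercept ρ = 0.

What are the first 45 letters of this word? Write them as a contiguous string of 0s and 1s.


000100100100100100100100010010010010010010010

n=0: ⌊(1·113)/355⌋ − ⌊(0·113)/355⌋ = ⌊113/355⌋ − ⌊0/355⌋ = 0 − 0 = 0
n=1: ⌊(2·113)/355⌋ − ⌊(1·113)/355⌋ = ⌊226/355⌋ − ⌊113/355⌋ = 0 − 0 = 0
n=2: ⌊(3·113)/355⌋ − ⌊(2·113)/355⌋ = ⌊339/355⌋ − ⌊226/355⌋ = 0 − 0 = 0
n=3: ⌊(4·113)/355⌋ − ⌊(3·113)/355⌋ = ⌊452/355⌋ − ⌊339/355⌋ = 1 − 0 = 1
n=4: ⌊(5·113)/355⌋ − ⌊(4·113)/355⌋ = ⌊565/355⌋ − ⌊452/355⌋ = 1 − 1 = 0
n=5: ⌊(6·113)/355⌋ − ⌊(5·113)/355⌋ = ⌊678/355⌋ − ⌊565/355⌋ = 1 − 1 = 0
n=6: ⌊(7·113)/355⌋ − ⌊(6·113)/355⌋ = ⌊791/355⌋ − ⌊678/355⌋ = 2 − 1 = 1
n=7: ⌊(8·113)/355⌋ − ⌊(7·113)/355⌋ = ⌊904/355⌋ − ⌊791/355⌋ = 2 − 2 = 0
n=8: ⌊(9·113)/355⌋ − ⌊(8·113)/355⌋ = ⌊1017/355⌋ − ⌊904/355⌋ = 2 − 2 = 0
n=9: ⌊(10·113)/355⌋ − ⌊(9·113)/355⌋ = ⌊1130/355⌋ − ⌊1017/355⌋ = 3 − 2 = 1
n=10: ⌊(11·113)/355⌋ − ⌊(10·113)/355⌋ = ⌊1243/355⌋ − ⌊1130/355⌋ = 3 − 3 = 0
n=11: ⌊(12·113)/355⌋ − ⌊(11·113)/355⌋ = ⌊1356/355⌋ − ⌊1243/355⌋ = 3 − 3 = 0
n=12: ⌊(13·113)/355⌋ − ⌊(12·113)/355⌋ = ⌊1469/355⌋ − ⌊1356/355⌋ = 4 − 3 = 1
n=13: ⌊(14·113)/355⌋ − ⌊(13·113)/355⌋ = ⌊1582/355⌋ − ⌊1469/355⌋ = 4 − 4 = 0
n=14: ⌊(15·113)/355⌋ − ⌊(14·113)/355⌋ = ⌊1695/355⌋ − ⌊1582/355⌋ = 4 − 4 = 0
n=15: ⌊(16·113)/355⌋ − ⌊(15·113)/355⌋ = ⌊1808/355⌋ − ⌊1695/355⌋ = 5 − 4 = 1
n=16: ⌊(17·113)/355⌋ − ⌊(16·113)/355⌋ = ⌊1921/355⌋ − ⌊1808/355⌋ = 5 − 5 = 0
n=17: ⌊(18·113)/355⌋ − ⌊(17·113)/355⌋ = ⌊2034/355⌋ − ⌊1921/355⌋ = 5 − 5 = 0
n=18: ⌊(19·113)/355⌋ − ⌊(18·113)/355⌋ = ⌊2147/355⌋ − ⌊2034/355⌋ = 6 − 5 = 1
n=19: ⌊(20·113)/355⌋ − ⌊(19·113)/355⌋ = ⌊2260/355⌋ − ⌊2147/355⌋ = 6 − 6 = 0
n=20: ⌊(21·113)/355⌋ − ⌊(20·113)/355⌋ = ⌊2373/355⌋ − ⌊2260/355⌋ = 6 − 6 = 0
n=21: ⌊(22·113)/355⌋ − ⌊(21·113)/355⌋ = ⌊2486/355⌋ − ⌊2373/355⌋ = 7 − 6 = 1
n=22: ⌊(23·113)/355⌋ − ⌊(22·113)/355⌋ = ⌊2599/355⌋ − ⌊2486/355⌋ = 7 − 7 = 0
n=23: ⌊(24·113)/355⌋ − ⌊(23·113)/355⌋ = ⌊2712/355⌋ − ⌊2599/355⌋ = 7 − 7 = 0
n=24: ⌊(25·113)/355⌋ − ⌊(24·113)/355⌋ = ⌊2825/355⌋ − ⌊2712/355⌋ = 7 − 7 = 0
n=25: ⌊(26·113)/355⌋ − ⌊(25·113)/355⌋ = ⌊2938/355⌋ − ⌊2825/355⌋ = 8 − 7 = 1
n=26: ⌊(27·113)/355⌋ − ⌊(26·113)/355⌋ = ⌊3051/355⌋ − ⌊2938/355⌋ = 8 − 8 = 0
n=27: ⌊(28·113)/355⌋ − ⌊(27·113)/355⌋ = ⌊3164/355⌋ − ⌊3051/355⌋ = 8 − 8 = 0
n=28: ⌊(29·113)/355⌋ − ⌊(28·113)/355⌋ = ⌊3277/355⌋ − ⌊3164/355⌋ = 9 − 8 = 1
n=29: ⌊(30·113)/355⌋ − ⌊(29·113)/355⌋ = ⌊3390/355⌋ − ⌊3277/355⌋ = 9 − 9 = 0
n=30: ⌊(31·113)/355⌋ − ⌊(30·113)/355⌋ = ⌊3503/355⌋ − ⌊3390/355⌋ = 9 − 9 = 0
n=31: ⌊(32·113)/355⌋ − ⌊(31·113)/355⌋ = ⌊3616/355⌋ − ⌊3503/355⌋ = 10 − 9 = 1
n=32: ⌊(33·113)/355⌋ − ⌊(32·113)/355⌋ = ⌊3729/355⌋ − ⌊3616/355⌋ = 10 − 10 = 0
n=33: ⌊(34·113)/355⌋ − ⌊(33·113)/355⌋ = ⌊3842/355⌋ − ⌊3729/355⌋ = 10 − 10 = 0
n=34: ⌊(35·113)/355⌋ − ⌊(34·113)/355⌋ = ⌊3955/355⌋ − ⌊3842/355⌋ = 11 − 10 = 1
n=35: ⌊(36·113)/355⌋ − ⌊(35·113)/355⌋ = ⌊4068/355⌋ − ⌊3955/355⌋ = 11 − 11 = 0
n=36: ⌊(37·113)/355⌋ − ⌊(36·113)/355⌋ = ⌊4181/355⌋ − ⌊4068/355⌋ = 11 − 11 = 0
n=37: ⌊(38·113)/355⌋ − ⌊(37·113)/355⌋ = ⌊4294/355⌋ − ⌊4181/355⌋ = 12 − 11 = 1
n=38: ⌊(39·113)/355⌋ − ⌊(38·113)/355⌋ = ⌊4407/355⌋ − ⌊4294/355⌋ = 12 − 12 = 0
n=39: ⌊(40·113)/355⌋ − ⌊(39·113)/355⌋ = ⌊4520/355⌋ − ⌊4407/355⌋ = 12 − 12 = 0
n=40: ⌊(41·113)/355⌋ − ⌊(40·113)/355⌋ = ⌊4633/355⌋ − ⌊4520/355⌋ = 13 − 12 = 1
n=41: ⌊(42·113)/355⌋ − ⌊(41·113)/355⌋ = ⌊4746/355⌋ − ⌊4633/355⌋ = 13 − 13 = 0
n=42: ⌊(43·113)/355⌋ − ⌊(42·113)/355⌋ = ⌊4859/355⌋ − ⌊4746/355⌋ = 13 − 13 = 0
n=43: ⌊(44·113)/355⌋ − ⌊(43·113)/355⌋ = ⌊4972/355⌋ − ⌊4859/355⌋ = 14 − 13 = 1
n=44: ⌊(45·113)/355⌋ − ⌊(44·113)/355⌋ = ⌊5085/355⌋ − ⌊4972/355⌋ = 14 − 14 = 0


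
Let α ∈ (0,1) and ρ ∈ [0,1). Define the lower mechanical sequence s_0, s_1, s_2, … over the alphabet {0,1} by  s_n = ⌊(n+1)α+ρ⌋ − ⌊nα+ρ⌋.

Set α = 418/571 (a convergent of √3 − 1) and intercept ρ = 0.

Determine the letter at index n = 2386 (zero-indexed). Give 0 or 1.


(n+1)α + ρ = (2387·418) / 571 = 997766/571
nα + ρ     = (2386·418) / 571 = 997348/571
⌊997766/571⌋ = 1747,  ⌊997348/571⌋ = 1746
s_{2386} = 1747 − 1746 = 1

1


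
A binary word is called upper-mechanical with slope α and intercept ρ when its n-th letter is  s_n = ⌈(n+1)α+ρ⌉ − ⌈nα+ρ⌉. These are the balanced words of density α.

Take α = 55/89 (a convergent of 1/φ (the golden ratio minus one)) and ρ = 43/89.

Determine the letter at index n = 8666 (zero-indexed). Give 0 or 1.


1

(n+1)α + ρ = (8667·55 + 43) / 89 = 476728/89
nα + ρ     = (8666·55 + 43) / 89 = 476673/89
⌈476728/89⌉ = 5357,  ⌈476673/89⌉ = 5356
s_{8666} = 5357 − 5356 = 1


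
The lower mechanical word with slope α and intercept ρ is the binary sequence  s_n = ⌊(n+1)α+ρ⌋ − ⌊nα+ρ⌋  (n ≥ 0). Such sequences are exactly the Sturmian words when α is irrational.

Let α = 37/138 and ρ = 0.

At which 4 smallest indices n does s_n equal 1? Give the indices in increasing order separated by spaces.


n=0: ⌊37/138⌋−⌊0/138⌋ = 0−0 = 0
n=1: ⌊74/138⌋−⌊37/138⌋ = 0−0 = 0
n=2: ⌊111/138⌋−⌊74/138⌋ = 0−0 = 0
n=3: ⌊148/138⌋−⌊111/138⌋ = 1−0 = 1  ← one
n=4: ⌊185/138⌋−⌊148/138⌋ = 1−1 = 0
n=5: ⌊222/138⌋−⌊185/138⌋ = 1−1 = 0
n=6: ⌊259/138⌋−⌊222/138⌋ = 1−1 = 0
n=7: ⌊296/138⌋−⌊259/138⌋ = 2−1 = 1  ← one
n=8: ⌊333/138⌋−⌊296/138⌋ = 2−2 = 0
n=9: ⌊370/138⌋−⌊333/138⌋ = 2−2 = 0
n=10: ⌊407/138⌋−⌊370/138⌋ = 2−2 = 0
n=11: ⌊444/138⌋−⌊407/138⌋ = 3−2 = 1  ← one
n=12: ⌊481/138⌋−⌊444/138⌋ = 3−3 = 0
n=13: ⌊518/138⌋−⌊481/138⌋ = 3−3 = 0
n=14: ⌊555/138⌋−⌊518/138⌋ = 4−3 = 1  ← one
positions of the first 4 ones: 3 7 11 14

3 7 11 14


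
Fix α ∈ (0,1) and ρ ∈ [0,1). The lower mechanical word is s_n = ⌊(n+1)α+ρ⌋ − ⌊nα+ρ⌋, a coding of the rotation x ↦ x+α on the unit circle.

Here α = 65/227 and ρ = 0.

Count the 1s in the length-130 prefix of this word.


37

#1s = Σ_{n=0}^{129} s_n = Σ_{n=0}^{129} (⌊(n+1)α+ρ⌋ − ⌊nα+ρ⌋)
the sum telescopes: every ⌊nα+ρ⌋ with 0 < n < 130 appears once with + and once with −, leaving ⌊130α+ρ⌋ − ⌊0·α+ρ⌋
130α + ρ = (130·65) / 227 = 8450/227
ρ = 0/227
⌊8450/227⌋ = 37,  ⌊0/227⌋ = 0
#1s = 37 − 0 = 37


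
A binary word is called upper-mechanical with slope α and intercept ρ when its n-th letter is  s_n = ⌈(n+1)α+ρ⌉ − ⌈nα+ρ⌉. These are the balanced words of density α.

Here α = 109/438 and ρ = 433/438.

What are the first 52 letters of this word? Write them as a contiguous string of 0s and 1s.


n=0: ⌈(1·109+433)/438⌉ − ⌈(0·109+433)/438⌉ = ⌈542/438⌉ − ⌈433/438⌉ = 2 − 1 = 1
n=1: ⌈(2·109+433)/438⌉ − ⌈(1·109+433)/438⌉ = ⌈651/438⌉ − ⌈542/438⌉ = 2 − 2 = 0
n=2: ⌈(3·109+433)/438⌉ − ⌈(2·109+433)/438⌉ = ⌈760/438⌉ − ⌈651/438⌉ = 2 − 2 = 0
n=3: ⌈(4·109+433)/438⌉ − ⌈(3·109+433)/438⌉ = ⌈869/438⌉ − ⌈760/438⌉ = 2 − 2 = 0
n=4: ⌈(5·109+433)/438⌉ − ⌈(4·109+433)/438⌉ = ⌈978/438⌉ − ⌈869/438⌉ = 3 − 2 = 1
n=5: ⌈(6·109+433)/438⌉ − ⌈(5·109+433)/438⌉ = ⌈1087/438⌉ − ⌈978/438⌉ = 3 − 3 = 0
n=6: ⌈(7·109+433)/438⌉ − ⌈(6·109+433)/438⌉ = ⌈1196/438⌉ − ⌈1087/438⌉ = 3 − 3 = 0
n=7: ⌈(8·109+433)/438⌉ − ⌈(7·109+433)/438⌉ = ⌈1305/438⌉ − ⌈1196/438⌉ = 3 − 3 = 0
n=8: ⌈(9·109+433)/438⌉ − ⌈(8·109+433)/438⌉ = ⌈1414/438⌉ − ⌈1305/438⌉ = 4 − 3 = 1
n=9: ⌈(10·109+433)/438⌉ − ⌈(9·109+433)/438⌉ = ⌈1523/438⌉ − ⌈1414/438⌉ = 4 − 4 = 0
n=10: ⌈(11·109+433)/438⌉ − ⌈(10·109+433)/438⌉ = ⌈1632/438⌉ − ⌈1523/438⌉ = 4 − 4 = 0
n=11: ⌈(12·109+433)/438⌉ − ⌈(11·109+433)/438⌉ = ⌈1741/438⌉ − ⌈1632/438⌉ = 4 − 4 = 0
n=12: ⌈(13·109+433)/438⌉ − ⌈(12·109+433)/438⌉ = ⌈1850/438⌉ − ⌈1741/438⌉ = 5 − 4 = 1
n=13: ⌈(14·109+433)/438⌉ − ⌈(13·109+433)/438⌉ = ⌈1959/438⌉ − ⌈1850/438⌉ = 5 − 5 = 0
n=14: ⌈(15·109+433)/438⌉ − ⌈(14·109+433)/438⌉ = ⌈2068/438⌉ − ⌈1959/438⌉ = 5 − 5 = 0
n=15: ⌈(16·109+433)/438⌉ − ⌈(15·109+433)/438⌉ = ⌈2177/438⌉ − ⌈2068/438⌉ = 5 − 5 = 0
n=16: ⌈(17·109+433)/438⌉ − ⌈(16·109+433)/438⌉ = ⌈2286/438⌉ − ⌈2177/438⌉ = 6 − 5 = 1
n=17: ⌈(18·109+433)/438⌉ − ⌈(17·109+433)/438⌉ = ⌈2395/438⌉ − ⌈2286/438⌉ = 6 − 6 = 0
n=18: ⌈(19·109+433)/438⌉ − ⌈(18·109+433)/438⌉ = ⌈2504/438⌉ − ⌈2395/438⌉ = 6 − 6 = 0
n=19: ⌈(20·109+433)/438⌉ − ⌈(19·109+433)/438⌉ = ⌈2613/438⌉ − ⌈2504/438⌉ = 6 − 6 = 0
n=20: ⌈(21·109+433)/438⌉ − ⌈(20·109+433)/438⌉ = ⌈2722/438⌉ − ⌈2613/438⌉ = 7 − 6 = 1
n=21: ⌈(22·109+433)/438⌉ − ⌈(21·109+433)/438⌉ = ⌈2831/438⌉ − ⌈2722/438⌉ = 7 − 7 = 0
n=22: ⌈(23·109+433)/438⌉ − ⌈(22·109+433)/438⌉ = ⌈2940/438⌉ − ⌈2831/438⌉ = 7 − 7 = 0
n=23: ⌈(24·109+433)/438⌉ − ⌈(23·109+433)/438⌉ = ⌈3049/438⌉ − ⌈2940/438⌉ = 7 − 7 = 0
n=24: ⌈(25·109+433)/438⌉ − ⌈(24·109+433)/438⌉ = ⌈3158/438⌉ − ⌈3049/438⌉ = 8 − 7 = 1
n=25: ⌈(26·109+433)/438⌉ − ⌈(25·109+433)/438⌉ = ⌈3267/438⌉ − ⌈3158/438⌉ = 8 − 8 = 0
n=26: ⌈(27·109+433)/438⌉ − ⌈(26·109+433)/438⌉ = ⌈3376/438⌉ − ⌈3267/438⌉ = 8 − 8 = 0
n=27: ⌈(28·109+433)/438⌉ − ⌈(27·109+433)/438⌉ = ⌈3485/438⌉ − ⌈3376/438⌉ = 8 − 8 = 0
n=28: ⌈(29·109+433)/438⌉ − ⌈(28·109+433)/438⌉ = ⌈3594/438⌉ − ⌈3485/438⌉ = 9 − 8 = 1
n=29: ⌈(30·109+433)/438⌉ − ⌈(29·109+433)/438⌉ = ⌈3703/438⌉ − ⌈3594/438⌉ = 9 − 9 = 0
n=30: ⌈(31·109+433)/438⌉ − ⌈(30·109+433)/438⌉ = ⌈3812/438⌉ − ⌈3703/438⌉ = 9 − 9 = 0
n=31: ⌈(32·109+433)/438⌉ − ⌈(31·109+433)/438⌉ = ⌈3921/438⌉ − ⌈3812/438⌉ = 9 − 9 = 0
n=32: ⌈(33·109+433)/438⌉ − ⌈(32·109+433)/438⌉ = ⌈4030/438⌉ − ⌈3921/438⌉ = 10 − 9 = 1
n=33: ⌈(34·109+433)/438⌉ − ⌈(33·109+433)/438⌉ = ⌈4139/438⌉ − ⌈4030/438⌉ = 10 − 10 = 0
n=34: ⌈(35·109+433)/438⌉ − ⌈(34·109+433)/438⌉ = ⌈4248/438⌉ − ⌈4139/438⌉ = 10 − 10 = 0
n=35: ⌈(36·109+433)/438⌉ − ⌈(35·109+433)/438⌉ = ⌈4357/438⌉ − ⌈4248/438⌉ = 10 − 10 = 0
n=36: ⌈(37·109+433)/438⌉ − ⌈(36·109+433)/438⌉ = ⌈4466/438⌉ − ⌈4357/438⌉ = 11 − 10 = 1
n=37: ⌈(38·109+433)/438⌉ − ⌈(37·109+433)/438⌉ = ⌈4575/438⌉ − ⌈4466/438⌉ = 11 − 11 = 0
n=38: ⌈(39·109+433)/438⌉ − ⌈(38·109+433)/438⌉ = ⌈4684/438⌉ − ⌈4575/438⌉ = 11 − 11 = 0
n=39: ⌈(40·109+433)/438⌉ − ⌈(39·109+433)/438⌉ = ⌈4793/438⌉ − ⌈4684/438⌉ = 11 − 11 = 0
n=40: ⌈(41·109+433)/438⌉ − ⌈(40·109+433)/438⌉ = ⌈4902/438⌉ − ⌈4793/438⌉ = 12 − 11 = 1
n=41: ⌈(42·109+433)/438⌉ − ⌈(41·109+433)/438⌉ = ⌈5011/438⌉ − ⌈4902/438⌉ = 12 − 12 = 0
n=42: ⌈(43·109+433)/438⌉ − ⌈(42·109+433)/438⌉ = ⌈5120/438⌉ − ⌈5011/438⌉ = 12 − 12 = 0
n=43: ⌈(44·109+433)/438⌉ − ⌈(43·109+433)/438⌉ = ⌈5229/438⌉ − ⌈5120/438⌉ = 12 − 12 = 0
n=44: ⌈(45·109+433)/438⌉ − ⌈(44·109+433)/438⌉ = ⌈5338/438⌉ − ⌈5229/438⌉ = 13 − 12 = 1
n=45: ⌈(46·109+433)/438⌉ − ⌈(45·109+433)/438⌉ = ⌈5447/438⌉ − ⌈5338/438⌉ = 13 − 13 = 0
n=46: ⌈(47·109+433)/438⌉ − ⌈(46·109+433)/438⌉ = ⌈5556/438⌉ − ⌈5447/438⌉ = 13 − 13 = 0
n=47: ⌈(48·109+433)/438⌉ − ⌈(47·109+433)/438⌉ = ⌈5665/438⌉ − ⌈5556/438⌉ = 13 − 13 = 0
n=48: ⌈(49·109+433)/438⌉ − ⌈(48·109+433)/438⌉ = ⌈5774/438⌉ − ⌈5665/438⌉ = 14 − 13 = 1
n=49: ⌈(50·109+433)/438⌉ − ⌈(49·109+433)/438⌉ = ⌈5883/438⌉ − ⌈5774/438⌉ = 14 − 14 = 0
n=50: ⌈(51·109+433)/438⌉ − ⌈(50·109+433)/438⌉ = ⌈5992/438⌉ − ⌈5883/438⌉ = 14 − 14 = 0
n=51: ⌈(52·109+433)/438⌉ − ⌈(51·109+433)/438⌉ = ⌈6101/438⌉ − ⌈5992/438⌉ = 14 − 14 = 0

1000100010001000100010001000100010001000100010001000


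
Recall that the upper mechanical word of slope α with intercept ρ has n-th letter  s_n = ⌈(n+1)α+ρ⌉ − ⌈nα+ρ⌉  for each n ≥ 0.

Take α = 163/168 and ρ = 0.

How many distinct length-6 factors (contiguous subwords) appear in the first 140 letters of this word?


t_n = ⌈(n·163)/168⌉ for n = 0 … 140:
  n=0…9: ⌈0/168⌉=0 ⌈163/168⌉=1 ⌈326/168⌉=2 ⌈489/168⌉=3 ⌈652/168⌉=4 ⌈815/168⌉=5 ⌈978/168⌉=6 ⌈1141/168⌉=7 ⌈1304/168⌉=8 ⌈1467/168⌉=9
  n=10…19: ⌈1630/168⌉=10 ⌈1793/168⌉=11 ⌈1956/168⌉=12 ⌈2119/168⌉=13 ⌈2282/168⌉=14 ⌈2445/168⌉=15 ⌈2608/168⌉=16 ⌈2771/168⌉=17 ⌈2934/168⌉=18 ⌈3097/168⌉=19
  n=20…29: ⌈3260/168⌉=20 ⌈3423/168⌉=21 ⌈3586/168⌉=22 ⌈3749/168⌉=23 ⌈3912/168⌉=24 ⌈4075/168⌉=25 ⌈4238/168⌉=26 ⌈4401/168⌉=27 ⌈4564/168⌉=28 ⌈4727/168⌉=29
  n=30…39: ⌈4890/168⌉=30 ⌈5053/168⌉=31 ⌈5216/168⌉=32 ⌈5379/168⌉=33 ⌈5542/168⌉=33 ⌈5705/168⌉=34 ⌈5868/168⌉=35 ⌈6031/168⌉=36 ⌈6194/168⌉=37 ⌈6357/168⌉=38
  n=40…49: ⌈6520/168⌉=39 ⌈6683/168⌉=40 ⌈6846/168⌉=41 ⌈7009/168⌉=42 ⌈7172/168⌉=43 ⌈7335/168⌉=44 ⌈7498/168⌉=45 ⌈7661/168⌉=46 ⌈7824/168⌉=47 ⌈7987/168⌉=48
  n=50…59: ⌈8150/168⌉=49 ⌈8313/168⌉=50 ⌈8476/168⌉=51 ⌈8639/168⌉=52 ⌈8802/168⌉=53 ⌈8965/168⌉=54 ⌈9128/168⌉=55 ⌈9291/168⌉=56 ⌈9454/168⌉=57 ⌈9617/168⌉=58
  n=60…69: ⌈9780/168⌉=59 ⌈9943/168⌉=60 ⌈10106/168⌉=61 ⌈10269/168⌉=62 ⌈10432/168⌉=63 ⌈10595/168⌉=64 ⌈10758/168⌉=65 ⌈10921/168⌉=66 ⌈11084/168⌉=66 ⌈11247/168⌉=67
  n=70…79: ⌈11410/168⌉=68 ⌈11573/168⌉=69 ⌈11736/168⌉=70 ⌈11899/168⌉=71 ⌈12062/168⌉=72 ⌈12225/168⌉=73 ⌈12388/168⌉=74 ⌈12551/168⌉=75 ⌈12714/168⌉=76 ⌈12877/168⌉=77
  n=80…89: ⌈13040/168⌉=78 ⌈13203/168⌉=79 ⌈13366/168⌉=80 ⌈13529/168⌉=81 ⌈13692/168⌉=82 ⌈13855/168⌉=83 ⌈14018/168⌉=84 ⌈14181/168⌉=85 ⌈14344/168⌉=86 ⌈14507/168⌉=87
  n=90…99: ⌈14670/168⌉=88 ⌈14833/168⌉=89 ⌈14996/168⌉=90 ⌈15159/168⌉=91 ⌈15322/168⌉=92 ⌈15485/168⌉=93 ⌈15648/168⌉=94 ⌈15811/168⌉=95 ⌈15974/168⌉=96 ⌈16137/168⌉=97
  n=100…109: ⌈16300/168⌉=98 ⌈16463/168⌉=98 ⌈16626/168⌉=99 ⌈16789/168⌉=100 ⌈16952/168⌉=101 ⌈17115/168⌉=102 ⌈17278/168⌉=103 ⌈17441/168⌉=104 ⌈17604/168⌉=105 ⌈17767/168⌉=106
  n=110…119: ⌈17930/168⌉=107 ⌈18093/168⌉=108 ⌈18256/168⌉=109 ⌈18419/168⌉=110 ⌈18582/168⌉=111 ⌈18745/168⌉=112 ⌈18908/168⌉=113 ⌈19071/168⌉=114 ⌈19234/168⌉=115 ⌈19397/168⌉=116
  n=120…129: ⌈19560/168⌉=117 ⌈19723/168⌉=118 ⌈19886/168⌉=119 ⌈20049/168⌉=120 ⌈20212/168⌉=121 ⌈20375/168⌉=122 ⌈20538/168⌉=123 ⌈20701/168⌉=124 ⌈20864/168⌉=125 ⌈21027/168⌉=126
  n=130…139: ⌈21190/168⌉=127 ⌈21353/168⌉=128 ⌈21516/168⌉=129 ⌈21679/168⌉=130 ⌈21842/168⌉=131 ⌈22005/168⌉=131 ⌈22168/168⌉=132 ⌈22331/168⌉=133 ⌈22494/168⌉=134 ⌈22657/168⌉=135
  n=140: ⌈22820/168⌉=136
s_n = t_(n+1) − t_n for n = 0 … 139 gives
prefix = 11111111111111111111111111111111101111111111111111111111111111111110111111111111111111111111111111110111111111111111111111111111111111011111
slide a length-6 window over [0..5] … [134..139] (135 windows); first occurrence of each distinct factor:
  [  0..  5] 111111
  [ 28.. 33] 111110
  [ 29.. 34] 111101
  [ 30.. 35] 111011
  [ 31.. 36] 110111
  [ 32.. 37] 101111
  [ 33.. 38] 011111
  (the other 128 windows repeat one of these)
distinct factors: {011111, 101111, 110111, 111011, 111101, 111110, 111111}
count = 7  (Sturmian bound for length 6 is 7)

7


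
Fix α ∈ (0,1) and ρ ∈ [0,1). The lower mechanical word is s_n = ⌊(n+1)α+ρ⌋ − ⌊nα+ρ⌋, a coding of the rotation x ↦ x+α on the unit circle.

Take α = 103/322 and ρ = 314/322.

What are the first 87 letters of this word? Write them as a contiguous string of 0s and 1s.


100100100100100100100100010010010010010010010010001001001001001001001001000100100100100

n=0: ⌊(1·103+314)/322⌋ − ⌊(0·103+314)/322⌋ = ⌊417/322⌋ − ⌊314/322⌋ = 1 − 0 = 1
n=1: ⌊(2·103+314)/322⌋ − ⌊(1·103+314)/322⌋ = ⌊520/322⌋ − ⌊417/322⌋ = 1 − 1 = 0
n=2: ⌊(3·103+314)/322⌋ − ⌊(2·103+314)/322⌋ = ⌊623/322⌋ − ⌊520/322⌋ = 1 − 1 = 0
n=3: ⌊(4·103+314)/322⌋ − ⌊(3·103+314)/322⌋ = ⌊726/322⌋ − ⌊623/322⌋ = 2 − 1 = 1
n=4: ⌊(5·103+314)/322⌋ − ⌊(4·103+314)/322⌋ = ⌊829/322⌋ − ⌊726/322⌋ = 2 − 2 = 0
n=5: ⌊(6·103+314)/322⌋ − ⌊(5·103+314)/322⌋ = ⌊932/322⌋ − ⌊829/322⌋ = 2 − 2 = 0
n=6: ⌊(7·103+314)/322⌋ − ⌊(6·103+314)/322⌋ = ⌊1035/322⌋ − ⌊932/322⌋ = 3 − 2 = 1
n=7: ⌊(8·103+314)/322⌋ − ⌊(7·103+314)/322⌋ = ⌊1138/322⌋ − ⌊1035/322⌋ = 3 − 3 = 0
n=8: ⌊(9·103+314)/322⌋ − ⌊(8·103+314)/322⌋ = ⌊1241/322⌋ − ⌊1138/322⌋ = 3 − 3 = 0
n=9: ⌊(10·103+314)/322⌋ − ⌊(9·103+314)/322⌋ = ⌊1344/322⌋ − ⌊1241/322⌋ = 4 − 3 = 1
n=10: ⌊(11·103+314)/322⌋ − ⌊(10·103+314)/322⌋ = ⌊1447/322⌋ − ⌊1344/322⌋ = 4 − 4 = 0
n=11: ⌊(12·103+314)/322⌋ − ⌊(11·103+314)/322⌋ = ⌊1550/322⌋ − ⌊1447/322⌋ = 4 − 4 = 0
n=12: ⌊(13·103+314)/322⌋ − ⌊(12·103+314)/322⌋ = ⌊1653/322⌋ − ⌊1550/322⌋ = 5 − 4 = 1
n=13: ⌊(14·103+314)/322⌋ − ⌊(13·103+314)/322⌋ = ⌊1756/322⌋ − ⌊1653/322⌋ = 5 − 5 = 0
n=14: ⌊(15·103+314)/322⌋ − ⌊(14·103+314)/322⌋ = ⌊1859/322⌋ − ⌊1756/322⌋ = 5 − 5 = 0
n=15: ⌊(16·103+314)/322⌋ − ⌊(15·103+314)/322⌋ = ⌊1962/322⌋ − ⌊1859/322⌋ = 6 − 5 = 1
n=16: ⌊(17·103+314)/322⌋ − ⌊(16·103+314)/322⌋ = ⌊2065/322⌋ − ⌊1962/322⌋ = 6 − 6 = 0
n=17: ⌊(18·103+314)/322⌋ − ⌊(17·103+314)/322⌋ = ⌊2168/322⌋ − ⌊2065/322⌋ = 6 − 6 = 0
n=18: ⌊(19·103+314)/322⌋ − ⌊(18·103+314)/322⌋ = ⌊2271/322⌋ − ⌊2168/322⌋ = 7 − 6 = 1
n=19: ⌊(20·103+314)/322⌋ − ⌊(19·103+314)/322⌋ = ⌊2374/322⌋ − ⌊2271/322⌋ = 7 − 7 = 0
n=20: ⌊(21·103+314)/322⌋ − ⌊(20·103+314)/322⌋ = ⌊2477/322⌋ − ⌊2374/322⌋ = 7 − 7 = 0
n=21: ⌊(22·103+314)/322⌋ − ⌊(21·103+314)/322⌋ = ⌊2580/322⌋ − ⌊2477/322⌋ = 8 − 7 = 1
n=22: ⌊(23·103+314)/322⌋ − ⌊(22·103+314)/322⌋ = ⌊2683/322⌋ − ⌊2580/322⌋ = 8 − 8 = 0
n=23: ⌊(24·103+314)/322⌋ − ⌊(23·103+314)/322⌋ = ⌊2786/322⌋ − ⌊2683/322⌋ = 8 − 8 = 0
n=24: ⌊(25·103+314)/322⌋ − ⌊(24·103+314)/322⌋ = ⌊2889/322⌋ − ⌊2786/322⌋ = 8 − 8 = 0
n=25: ⌊(26·103+314)/322⌋ − ⌊(25·103+314)/322⌋ = ⌊2992/322⌋ − ⌊2889/322⌋ = 9 − 8 = 1
n=26: ⌊(27·103+314)/322⌋ − ⌊(26·103+314)/322⌋ = ⌊3095/322⌋ − ⌊2992/322⌋ = 9 − 9 = 0
n=27: ⌊(28·103+314)/322⌋ − ⌊(27·103+314)/322⌋ = ⌊3198/322⌋ − ⌊3095/322⌋ = 9 − 9 = 0
n=28: ⌊(29·103+314)/322⌋ − ⌊(28·103+314)/322⌋ = ⌊3301/322⌋ − ⌊3198/322⌋ = 10 − 9 = 1
n=29: ⌊(30·103+314)/322⌋ − ⌊(29·103+314)/322⌋ = ⌊3404/322⌋ − ⌊3301/322⌋ = 10 − 10 = 0
n=30: ⌊(31·103+314)/322⌋ − ⌊(30·103+314)/322⌋ = ⌊3507/322⌋ − ⌊3404/322⌋ = 10 − 10 = 0
n=31: ⌊(32·103+314)/322⌋ − ⌊(31·103+314)/322⌋ = ⌊3610/322⌋ − ⌊3507/322⌋ = 11 − 10 = 1
n=32: ⌊(33·103+314)/322⌋ − ⌊(32·103+314)/322⌋ = ⌊3713/322⌋ − ⌊3610/322⌋ = 11 − 11 = 0
n=33: ⌊(34·103+314)/322⌋ − ⌊(33·103+314)/322⌋ = ⌊3816/322⌋ − ⌊3713/322⌋ = 11 − 11 = 0
n=34: ⌊(35·103+314)/322⌋ − ⌊(34·103+314)/322⌋ = ⌊3919/322⌋ − ⌊3816/322⌋ = 12 − 11 = 1
n=35: ⌊(36·103+314)/322⌋ − ⌊(35·103+314)/322⌋ = ⌊4022/322⌋ − ⌊3919/322⌋ = 12 − 12 = 0
n=36: ⌊(37·103+314)/322⌋ − ⌊(36·103+314)/322⌋ = ⌊4125/322⌋ − ⌊4022/322⌋ = 12 − 12 = 0
n=37: ⌊(38·103+314)/322⌋ − ⌊(37·103+314)/322⌋ = ⌊4228/322⌋ − ⌊4125/322⌋ = 13 − 12 = 1
n=38: ⌊(39·103+314)/322⌋ − ⌊(38·103+314)/322⌋ = ⌊4331/322⌋ − ⌊4228/322⌋ = 13 − 13 = 0
n=39: ⌊(40·103+314)/322⌋ − ⌊(39·103+314)/322⌋ = ⌊4434/322⌋ − ⌊4331/322⌋ = 13 − 13 = 0
n=40: ⌊(41·103+314)/322⌋ − ⌊(40·103+314)/322⌋ = ⌊4537/322⌋ − ⌊4434/322⌋ = 14 − 13 = 1
n=41: ⌊(42·103+314)/322⌋ − ⌊(41·103+314)/322⌋ = ⌊4640/322⌋ − ⌊4537/322⌋ = 14 − 14 = 0
n=42: ⌊(43·103+314)/322⌋ − ⌊(42·103+314)/322⌋ = ⌊4743/322⌋ − ⌊4640/322⌋ = 14 − 14 = 0
n=43: ⌊(44·103+314)/322⌋ − ⌊(43·103+314)/322⌋ = ⌊4846/322⌋ − ⌊4743/322⌋ = 15 − 14 = 1
n=44: ⌊(45·103+314)/322⌋ − ⌊(44·103+314)/322⌋ = ⌊4949/322⌋ − ⌊4846/322⌋ = 15 − 15 = 0
n=45: ⌊(46·103+314)/322⌋ − ⌊(45·103+314)/322⌋ = ⌊5052/322⌋ − ⌊4949/322⌋ = 15 − 15 = 0
n=46: ⌊(47·103+314)/322⌋ − ⌊(46·103+314)/322⌋ = ⌊5155/322⌋ − ⌊5052/322⌋ = 16 − 15 = 1
n=47: ⌊(48·103+314)/322⌋ − ⌊(47·103+314)/322⌋ = ⌊5258/322⌋ − ⌊5155/322⌋ = 16 − 16 = 0
n=48: ⌊(49·103+314)/322⌋ − ⌊(48·103+314)/322⌋ = ⌊5361/322⌋ − ⌊5258/322⌋ = 16 − 16 = 0
n=49: ⌊(50·103+314)/322⌋ − ⌊(49·103+314)/322⌋ = ⌊5464/322⌋ − ⌊5361/322⌋ = 16 − 16 = 0
n=50: ⌊(51·103+314)/322⌋ − ⌊(50·103+314)/322⌋ = ⌊5567/322⌋ − ⌊5464/322⌋ = 17 − 16 = 1
n=51: ⌊(52·103+314)/322⌋ − ⌊(51·103+314)/322⌋ = ⌊5670/322⌋ − ⌊5567/322⌋ = 17 − 17 = 0
n=52: ⌊(53·103+314)/322⌋ − ⌊(52·103+314)/322⌋ = ⌊5773/322⌋ − ⌊5670/322⌋ = 17 − 17 = 0
n=53: ⌊(54·103+314)/322⌋ − ⌊(53·103+314)/322⌋ = ⌊5876/322⌋ − ⌊5773/322⌋ = 18 − 17 = 1
n=54: ⌊(55·103+314)/322⌋ − ⌊(54·103+314)/322⌋ = ⌊5979/322⌋ − ⌊5876/322⌋ = 18 − 18 = 0
n=55: ⌊(56·103+314)/322⌋ − ⌊(55·103+314)/322⌋ = ⌊6082/322⌋ − ⌊5979/322⌋ = 18 − 18 = 0
n=56: ⌊(57·103+314)/322⌋ − ⌊(56·103+314)/322⌋ = ⌊6185/322⌋ − ⌊6082/322⌋ = 19 − 18 = 1
n=57: ⌊(58·103+314)/322⌋ − ⌊(57·103+314)/322⌋ = ⌊6288/322⌋ − ⌊6185/322⌋ = 19 − 19 = 0
n=58: ⌊(59·103+314)/322⌋ − ⌊(58·103+314)/322⌋ = ⌊6391/322⌋ − ⌊6288/322⌋ = 19 − 19 = 0
n=59: ⌊(60·103+314)/322⌋ − ⌊(59·103+314)/322⌋ = ⌊6494/322⌋ − ⌊6391/322⌋ = 20 − 19 = 1
n=60: ⌊(61·103+314)/322⌋ − ⌊(60·103+314)/322⌋ = ⌊6597/322⌋ − ⌊6494/322⌋ = 20 − 20 = 0
n=61: ⌊(62·103+314)/322⌋ − ⌊(61·103+314)/322⌋ = ⌊6700/322⌋ − ⌊6597/322⌋ = 20 − 20 = 0
n=62: ⌊(63·103+314)/322⌋ − ⌊(62·103+314)/322⌋ = ⌊6803/322⌋ − ⌊6700/322⌋ = 21 − 20 = 1
n=63: ⌊(64·103+314)/322⌋ − ⌊(63·103+314)/322⌋ = ⌊6906/322⌋ − ⌊6803/322⌋ = 21 − 21 = 0
n=64: ⌊(65·103+314)/322⌋ − ⌊(64·103+314)/322⌋ = ⌊7009/322⌋ − ⌊6906/322⌋ = 21 − 21 = 0
n=65: ⌊(66·103+314)/322⌋ − ⌊(65·103+314)/322⌋ = ⌊7112/322⌋ − ⌊7009/322⌋ = 22 − 21 = 1
n=66: ⌊(67·103+314)/322⌋ − ⌊(66·103+314)/322⌋ = ⌊7215/322⌋ − ⌊7112/322⌋ = 22 − 22 = 0
n=67: ⌊(68·103+314)/322⌋ − ⌊(67·103+314)/322⌋ = ⌊7318/322⌋ − ⌊7215/322⌋ = 22 − 22 = 0
n=68: ⌊(69·103+314)/322⌋ − ⌊(68·103+314)/322⌋ = ⌊7421/322⌋ − ⌊7318/322⌋ = 23 − 22 = 1
n=69: ⌊(70·103+314)/322⌋ − ⌊(69·103+314)/322⌋ = ⌊7524/322⌋ − ⌊7421/322⌋ = 23 − 23 = 0
n=70: ⌊(71·103+314)/322⌋ − ⌊(70·103+314)/322⌋ = ⌊7627/322⌋ − ⌊7524/322⌋ = 23 − 23 = 0
n=71: ⌊(72·103+314)/322⌋ − ⌊(71·103+314)/322⌋ = ⌊7730/322⌋ − ⌊7627/322⌋ = 24 − 23 = 1
n=72: ⌊(73·103+314)/322⌋ − ⌊(72·103+314)/322⌋ = ⌊7833/322⌋ − ⌊7730/322⌋ = 24 − 24 = 0
n=73: ⌊(74·103+314)/322⌋ − ⌊(73·103+314)/322⌋ = ⌊7936/322⌋ − ⌊7833/322⌋ = 24 − 24 = 0
n=74: ⌊(75·103+314)/322⌋ − ⌊(74·103+314)/322⌋ = ⌊8039/322⌋ − ⌊7936/322⌋ = 24 − 24 = 0
n=75: ⌊(76·103+314)/322⌋ − ⌊(75·103+314)/322⌋ = ⌊8142/322⌋ − ⌊8039/322⌋ = 25 − 24 = 1
n=76: ⌊(77·103+314)/322⌋ − ⌊(76·103+314)/322⌋ = ⌊8245/322⌋ − ⌊8142/322⌋ = 25 − 25 = 0
n=77: ⌊(78·103+314)/322⌋ − ⌊(77·103+314)/322⌋ = ⌊8348/322⌋ − ⌊8245/322⌋ = 25 − 25 = 0
n=78: ⌊(79·103+314)/322⌋ − ⌊(78·103+314)/322⌋ = ⌊8451/322⌋ − ⌊8348/322⌋ = 26 − 25 = 1
n=79: ⌊(80·103+314)/322⌋ − ⌊(79·103+314)/322⌋ = ⌊8554/322⌋ − ⌊8451/322⌋ = 26 − 26 = 0
n=80: ⌊(81·103+314)/322⌋ − ⌊(80·103+314)/322⌋ = ⌊8657/322⌋ − ⌊8554/322⌋ = 26 − 26 = 0
n=81: ⌊(82·103+314)/322⌋ − ⌊(81·103+314)/322⌋ = ⌊8760/322⌋ − ⌊8657/322⌋ = 27 − 26 = 1
n=82: ⌊(83·103+314)/322⌋ − ⌊(82·103+314)/322⌋ = ⌊8863/322⌋ − ⌊8760/322⌋ = 27 − 27 = 0
n=83: ⌊(84·103+314)/322⌋ − ⌊(83·103+314)/322⌋ = ⌊8966/322⌋ − ⌊8863/322⌋ = 27 − 27 = 0
n=84: ⌊(85·103+314)/322⌋ − ⌊(84·103+314)/322⌋ = ⌊9069/322⌋ − ⌊8966/322⌋ = 28 − 27 = 1
n=85: ⌊(86·103+314)/322⌋ − ⌊(85·103+314)/322⌋ = ⌊9172/322⌋ − ⌊9069/322⌋ = 28 − 28 = 0
n=86: ⌊(87·103+314)/322⌋ − ⌊(86·103+314)/322⌋ = ⌊9275/322⌋ − ⌊9172/322⌋ = 28 − 28 = 0


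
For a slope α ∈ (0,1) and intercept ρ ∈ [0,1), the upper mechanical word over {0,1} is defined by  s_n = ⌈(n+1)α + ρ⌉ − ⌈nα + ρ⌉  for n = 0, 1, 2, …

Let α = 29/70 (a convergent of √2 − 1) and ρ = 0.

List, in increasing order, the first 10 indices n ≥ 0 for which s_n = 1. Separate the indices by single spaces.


n=0: ⌈29/70⌉−⌈0/70⌉ = 1−0 = 1  ← one
n=1: ⌈58/70⌉−⌈29/70⌉ = 1−1 = 0
n=2: ⌈87/70⌉−⌈58/70⌉ = 2−1 = 1  ← one
n=3: ⌈116/70⌉−⌈87/70⌉ = 2−2 = 0
n=4: ⌈145/70⌉−⌈116/70⌉ = 3−2 = 1  ← one
n=5: ⌈174/70⌉−⌈145/70⌉ = 3−3 = 0
n=6: ⌈203/70⌉−⌈174/70⌉ = 3−3 = 0
n=7: ⌈232/70⌉−⌈203/70⌉ = 4−3 = 1  ← one
n=8: ⌈261/70⌉−⌈232/70⌉ = 4−4 = 0
n=9: ⌈290/70⌉−⌈261/70⌉ = 5−4 = 1  ← one
n=10: ⌈319/70⌉−⌈290/70⌉ = 5−5 = 0
n=11: ⌈348/70⌉−⌈319/70⌉ = 5−5 = 0
n=12: ⌈377/70⌉−⌈348/70⌉ = 6−5 = 1  ← one
n=13: ⌈406/70⌉−⌈377/70⌉ = 6−6 = 0
n=14: ⌈435/70⌉−⌈406/70⌉ = 7−6 = 1  ← one
n=15: ⌈464/70⌉−⌈435/70⌉ = 7−7 = 0
n=16: ⌈493/70⌉−⌈464/70⌉ = 8−7 = 1  ← one
n=17: ⌈522/70⌉−⌈493/70⌉ = 8−8 = 0
n=18: ⌈551/70⌉−⌈522/70⌉ = 8−8 = 0
n=19: ⌈580/70⌉−⌈551/70⌉ = 9−8 = 1  ← one
n=20: ⌈609/70⌉−⌈580/70⌉ = 9−9 = 0
n=21: ⌈638/70⌉−⌈609/70⌉ = 10−9 = 1  ← one
positions of the first 10 ones: 0 2 4 7 9 12 14 16 19 21

0 2 4 7 9 12 14 16 19 21


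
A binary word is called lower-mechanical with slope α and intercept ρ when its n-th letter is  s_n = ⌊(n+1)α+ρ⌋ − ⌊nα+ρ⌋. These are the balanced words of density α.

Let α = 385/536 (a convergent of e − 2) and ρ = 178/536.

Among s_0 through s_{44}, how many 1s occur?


#1s = Σ_{n=0}^{44} s_n = Σ_{n=0}^{44} (⌊(n+1)α+ρ⌋ − ⌊nα+ρ⌋)
the sum telescopes: every ⌊nα+ρ⌋ with 0 < n < 45 appears once with + and once with −, leaving ⌊45α+ρ⌋ − ⌊0·α+ρ⌋
45α + ρ = (45·385 + 178) / 536 = 17503/536
ρ = 178/536
⌊17503/536⌋ = 32,  ⌊178/536⌋ = 0
#1s = 32 − 0 = 32

32


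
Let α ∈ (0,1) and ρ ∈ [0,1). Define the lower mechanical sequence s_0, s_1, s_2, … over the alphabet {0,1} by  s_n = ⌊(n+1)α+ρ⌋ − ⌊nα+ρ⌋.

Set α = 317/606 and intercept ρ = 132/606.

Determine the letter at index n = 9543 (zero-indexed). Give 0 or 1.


(n+1)α + ρ = (9544·317 + 132) / 606 = 3025580/606
nα + ρ     = (9543·317 + 132) / 606 = 3025263/606
⌊3025580/606⌋ = 4992,  ⌊3025263/606⌋ = 4992
s_{9543} = 4992 − 4992 = 0

0


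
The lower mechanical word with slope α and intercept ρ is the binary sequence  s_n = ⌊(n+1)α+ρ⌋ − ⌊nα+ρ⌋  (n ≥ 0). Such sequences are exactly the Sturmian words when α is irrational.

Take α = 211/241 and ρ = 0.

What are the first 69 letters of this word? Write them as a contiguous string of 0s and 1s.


011111110111111101111111011111110111111101111111011111110111111101111

n=0: ⌊(1·211)/241⌋ − ⌊(0·211)/241⌋ = ⌊211/241⌋ − ⌊0/241⌋ = 0 − 0 = 0
n=1: ⌊(2·211)/241⌋ − ⌊(1·211)/241⌋ = ⌊422/241⌋ − ⌊211/241⌋ = 1 − 0 = 1
n=2: ⌊(3·211)/241⌋ − ⌊(2·211)/241⌋ = ⌊633/241⌋ − ⌊422/241⌋ = 2 − 1 = 1
n=3: ⌊(4·211)/241⌋ − ⌊(3·211)/241⌋ = ⌊844/241⌋ − ⌊633/241⌋ = 3 − 2 = 1
n=4: ⌊(5·211)/241⌋ − ⌊(4·211)/241⌋ = ⌊1055/241⌋ − ⌊844/241⌋ = 4 − 3 = 1
n=5: ⌊(6·211)/241⌋ − ⌊(5·211)/241⌋ = ⌊1266/241⌋ − ⌊1055/241⌋ = 5 − 4 = 1
n=6: ⌊(7·211)/241⌋ − ⌊(6·211)/241⌋ = ⌊1477/241⌋ − ⌊1266/241⌋ = 6 − 5 = 1
n=7: ⌊(8·211)/241⌋ − ⌊(7·211)/241⌋ = ⌊1688/241⌋ − ⌊1477/241⌋ = 7 − 6 = 1
n=8: ⌊(9·211)/241⌋ − ⌊(8·211)/241⌋ = ⌊1899/241⌋ − ⌊1688/241⌋ = 7 − 7 = 0
n=9: ⌊(10·211)/241⌋ − ⌊(9·211)/241⌋ = ⌊2110/241⌋ − ⌊1899/241⌋ = 8 − 7 = 1
n=10: ⌊(11·211)/241⌋ − ⌊(10·211)/241⌋ = ⌊2321/241⌋ − ⌊2110/241⌋ = 9 − 8 = 1
n=11: ⌊(12·211)/241⌋ − ⌊(11·211)/241⌋ = ⌊2532/241⌋ − ⌊2321/241⌋ = 10 − 9 = 1
n=12: ⌊(13·211)/241⌋ − ⌊(12·211)/241⌋ = ⌊2743/241⌋ − ⌊2532/241⌋ = 11 − 10 = 1
n=13: ⌊(14·211)/241⌋ − ⌊(13·211)/241⌋ = ⌊2954/241⌋ − ⌊2743/241⌋ = 12 − 11 = 1
n=14: ⌊(15·211)/241⌋ − ⌊(14·211)/241⌋ = ⌊3165/241⌋ − ⌊2954/241⌋ = 13 − 12 = 1
n=15: ⌊(16·211)/241⌋ − ⌊(15·211)/241⌋ = ⌊3376/241⌋ − ⌊3165/241⌋ = 14 − 13 = 1
n=16: ⌊(17·211)/241⌋ − ⌊(16·211)/241⌋ = ⌊3587/241⌋ − ⌊3376/241⌋ = 14 − 14 = 0
n=17: ⌊(18·211)/241⌋ − ⌊(17·211)/241⌋ = ⌊3798/241⌋ − ⌊3587/241⌋ = 15 − 14 = 1
n=18: ⌊(19·211)/241⌋ − ⌊(18·211)/241⌋ = ⌊4009/241⌋ − ⌊3798/241⌋ = 16 − 15 = 1
n=19: ⌊(20·211)/241⌋ − ⌊(19·211)/241⌋ = ⌊4220/241⌋ − ⌊4009/241⌋ = 17 − 16 = 1
n=20: ⌊(21·211)/241⌋ − ⌊(20·211)/241⌋ = ⌊4431/241⌋ − ⌊4220/241⌋ = 18 − 17 = 1
n=21: ⌊(22·211)/241⌋ − ⌊(21·211)/241⌋ = ⌊4642/241⌋ − ⌊4431/241⌋ = 19 − 18 = 1
n=22: ⌊(23·211)/241⌋ − ⌊(22·211)/241⌋ = ⌊4853/241⌋ − ⌊4642/241⌋ = 20 − 19 = 1
n=23: ⌊(24·211)/241⌋ − ⌊(23·211)/241⌋ = ⌊5064/241⌋ − ⌊4853/241⌋ = 21 − 20 = 1
n=24: ⌊(25·211)/241⌋ − ⌊(24·211)/241⌋ = ⌊5275/241⌋ − ⌊5064/241⌋ = 21 − 21 = 0
n=25: ⌊(26·211)/241⌋ − ⌊(25·211)/241⌋ = ⌊5486/241⌋ − ⌊5275/241⌋ = 22 − 21 = 1
n=26: ⌊(27·211)/241⌋ − ⌊(26·211)/241⌋ = ⌊5697/241⌋ − ⌊5486/241⌋ = 23 − 22 = 1
n=27: ⌊(28·211)/241⌋ − ⌊(27·211)/241⌋ = ⌊5908/241⌋ − ⌊5697/241⌋ = 24 − 23 = 1
n=28: ⌊(29·211)/241⌋ − ⌊(28·211)/241⌋ = ⌊6119/241⌋ − ⌊5908/241⌋ = 25 − 24 = 1
n=29: ⌊(30·211)/241⌋ − ⌊(29·211)/241⌋ = ⌊6330/241⌋ − ⌊6119/241⌋ = 26 − 25 = 1
n=30: ⌊(31·211)/241⌋ − ⌊(30·211)/241⌋ = ⌊6541/241⌋ − ⌊6330/241⌋ = 27 − 26 = 1
n=31: ⌊(32·211)/241⌋ − ⌊(31·211)/241⌋ = ⌊6752/241⌋ − ⌊6541/241⌋ = 28 − 27 = 1
n=32: ⌊(33·211)/241⌋ − ⌊(32·211)/241⌋ = ⌊6963/241⌋ − ⌊6752/241⌋ = 28 − 28 = 0
n=33: ⌊(34·211)/241⌋ − ⌊(33·211)/241⌋ = ⌊7174/241⌋ − ⌊6963/241⌋ = 29 − 28 = 1
n=34: ⌊(35·211)/241⌋ − ⌊(34·211)/241⌋ = ⌊7385/241⌋ − ⌊7174/241⌋ = 30 − 29 = 1
n=35: ⌊(36·211)/241⌋ − ⌊(35·211)/241⌋ = ⌊7596/241⌋ − ⌊7385/241⌋ = 31 − 30 = 1
n=36: ⌊(37·211)/241⌋ − ⌊(36·211)/241⌋ = ⌊7807/241⌋ − ⌊7596/241⌋ = 32 − 31 = 1
n=37: ⌊(38·211)/241⌋ − ⌊(37·211)/241⌋ = ⌊8018/241⌋ − ⌊7807/241⌋ = 33 − 32 = 1
n=38: ⌊(39·211)/241⌋ − ⌊(38·211)/241⌋ = ⌊8229/241⌋ − ⌊8018/241⌋ = 34 − 33 = 1
n=39: ⌊(40·211)/241⌋ − ⌊(39·211)/241⌋ = ⌊8440/241⌋ − ⌊8229/241⌋ = 35 − 34 = 1
n=40: ⌊(41·211)/241⌋ − ⌊(40·211)/241⌋ = ⌊8651/241⌋ − ⌊8440/241⌋ = 35 − 35 = 0
n=41: ⌊(42·211)/241⌋ − ⌊(41·211)/241⌋ = ⌊8862/241⌋ − ⌊8651/241⌋ = 36 − 35 = 1
n=42: ⌊(43·211)/241⌋ − ⌊(42·211)/241⌋ = ⌊9073/241⌋ − ⌊8862/241⌋ = 37 − 36 = 1
n=43: ⌊(44·211)/241⌋ − ⌊(43·211)/241⌋ = ⌊9284/241⌋ − ⌊9073/241⌋ = 38 − 37 = 1
n=44: ⌊(45·211)/241⌋ − ⌊(44·211)/241⌋ = ⌊9495/241⌋ − ⌊9284/241⌋ = 39 − 38 = 1
n=45: ⌊(46·211)/241⌋ − ⌊(45·211)/241⌋ = ⌊9706/241⌋ − ⌊9495/241⌋ = 40 − 39 = 1
n=46: ⌊(47·211)/241⌋ − ⌊(46·211)/241⌋ = ⌊9917/241⌋ − ⌊9706/241⌋ = 41 − 40 = 1
n=47: ⌊(48·211)/241⌋ − ⌊(47·211)/241⌋ = ⌊10128/241⌋ − ⌊9917/241⌋ = 42 − 41 = 1
n=48: ⌊(49·211)/241⌋ − ⌊(48·211)/241⌋ = ⌊10339/241⌋ − ⌊10128/241⌋ = 42 − 42 = 0
n=49: ⌊(50·211)/241⌋ − ⌊(49·211)/241⌋ = ⌊10550/241⌋ − ⌊10339/241⌋ = 43 − 42 = 1
n=50: ⌊(51·211)/241⌋ − ⌊(50·211)/241⌋ = ⌊10761/241⌋ − ⌊10550/241⌋ = 44 − 43 = 1
n=51: ⌊(52·211)/241⌋ − ⌊(51·211)/241⌋ = ⌊10972/241⌋ − ⌊10761/241⌋ = 45 − 44 = 1
n=52: ⌊(53·211)/241⌋ − ⌊(52·211)/241⌋ = ⌊11183/241⌋ − ⌊10972/241⌋ = 46 − 45 = 1
n=53: ⌊(54·211)/241⌋ − ⌊(53·211)/241⌋ = ⌊11394/241⌋ − ⌊11183/241⌋ = 47 − 46 = 1
n=54: ⌊(55·211)/241⌋ − ⌊(54·211)/241⌋ = ⌊11605/241⌋ − ⌊11394/241⌋ = 48 − 47 = 1
n=55: ⌊(56·211)/241⌋ − ⌊(55·211)/241⌋ = ⌊11816/241⌋ − ⌊11605/241⌋ = 49 − 48 = 1
n=56: ⌊(57·211)/241⌋ − ⌊(56·211)/241⌋ = ⌊12027/241⌋ − ⌊11816/241⌋ = 49 − 49 = 0
n=57: ⌊(58·211)/241⌋ − ⌊(57·211)/241⌋ = ⌊12238/241⌋ − ⌊12027/241⌋ = 50 − 49 = 1
n=58: ⌊(59·211)/241⌋ − ⌊(58·211)/241⌋ = ⌊12449/241⌋ − ⌊12238/241⌋ = 51 − 50 = 1
n=59: ⌊(60·211)/241⌋ − ⌊(59·211)/241⌋ = ⌊12660/241⌋ − ⌊12449/241⌋ = 52 − 51 = 1
n=60: ⌊(61·211)/241⌋ − ⌊(60·211)/241⌋ = ⌊12871/241⌋ − ⌊12660/241⌋ = 53 − 52 = 1
n=61: ⌊(62·211)/241⌋ − ⌊(61·211)/241⌋ = ⌊13082/241⌋ − ⌊12871/241⌋ = 54 − 53 = 1
n=62: ⌊(63·211)/241⌋ − ⌊(62·211)/241⌋ = ⌊13293/241⌋ − ⌊13082/241⌋ = 55 − 54 = 1
n=63: ⌊(64·211)/241⌋ − ⌊(63·211)/241⌋ = ⌊13504/241⌋ − ⌊13293/241⌋ = 56 − 55 = 1
n=64: ⌊(65·211)/241⌋ − ⌊(64·211)/241⌋ = ⌊13715/241⌋ − ⌊13504/241⌋ = 56 − 56 = 0
n=65: ⌊(66·211)/241⌋ − ⌊(65·211)/241⌋ = ⌊13926/241⌋ − ⌊13715/241⌋ = 57 − 56 = 1
n=66: ⌊(67·211)/241⌋ − ⌊(66·211)/241⌋ = ⌊14137/241⌋ − ⌊13926/241⌋ = 58 − 57 = 1
n=67: ⌊(68·211)/241⌋ − ⌊(67·211)/241⌋ = ⌊14348/241⌋ − ⌊14137/241⌋ = 59 − 58 = 1
n=68: ⌊(69·211)/241⌋ − ⌊(68·211)/241⌋ = ⌊14559/241⌋ − ⌊14348/241⌋ = 60 − 59 = 1
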